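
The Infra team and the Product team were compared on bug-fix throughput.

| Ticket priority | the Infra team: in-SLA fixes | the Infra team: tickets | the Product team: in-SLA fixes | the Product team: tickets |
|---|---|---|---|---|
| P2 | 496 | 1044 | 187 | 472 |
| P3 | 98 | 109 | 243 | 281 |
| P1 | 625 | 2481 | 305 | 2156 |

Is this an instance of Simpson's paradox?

No

P2: the Infra team 496/1044 = 47.5%, the Product team 187/472 = 39.6% → the Infra team
P3: the Infra team 98/109 = 89.9%, the Product team 243/281 = 86.5% → the Infra team
P1: the Infra team 625/2481 = 25.2%, the Product team 305/2156 = 14.1% → the Infra team
Overall: the Infra team 1219/3634 = 33.5%, the Product team 735/2909 = 25.3% → the Infra team
The Infra team wins overall and in every ticket group — no reversal.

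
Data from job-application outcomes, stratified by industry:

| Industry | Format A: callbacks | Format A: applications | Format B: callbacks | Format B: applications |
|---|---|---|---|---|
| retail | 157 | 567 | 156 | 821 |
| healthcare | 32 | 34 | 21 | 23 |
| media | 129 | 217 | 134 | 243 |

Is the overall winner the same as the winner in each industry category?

Retail: Format A 157/567 = 27.7%, Format B 156/821 = 19.0% → Format A
Healthcare: Format A 32/34 = 94.1%, Format B 21/23 = 91.3% → Format A
Media: Format A 129/217 = 59.4%, Format B 134/243 = 55.1% → Format A
Overall: Format A 318/818 = 38.9%, Format B 311/1087 = 28.6% → Format A
Format A wins overall and in every industry group — no reversal.

Yes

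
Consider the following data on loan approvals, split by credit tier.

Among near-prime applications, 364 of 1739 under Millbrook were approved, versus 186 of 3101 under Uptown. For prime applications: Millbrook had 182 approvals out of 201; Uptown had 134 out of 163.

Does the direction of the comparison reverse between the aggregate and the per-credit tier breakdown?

Near-prime: Millbrook 364/1739 = 20.9%, Uptown 186/3101 = 6.0% → Millbrook
Prime: Millbrook 182/201 = 90.5%, Uptown 134/163 = 82.2% → Millbrook
Overall: Millbrook 546/1940 = 28.1%, Uptown 320/3264 = 9.8% → Millbrook
Millbrook wins overall and in every credit group — no reversal.

No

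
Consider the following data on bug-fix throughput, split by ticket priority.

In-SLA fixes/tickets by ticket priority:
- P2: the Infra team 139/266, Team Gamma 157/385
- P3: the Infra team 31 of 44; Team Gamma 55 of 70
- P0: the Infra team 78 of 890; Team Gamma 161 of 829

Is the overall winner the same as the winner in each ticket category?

P2: the Infra team 139/266 = 52.3%, Team Gamma 157/385 = 40.8% → the Infra team
P3: the Infra team 31/44 = 70.5%, Team Gamma 55/70 = 78.6% → Team Gamma
P0: the Infra team 78/890 = 8.8%, Team Gamma 161/829 = 19.4% → Team Gamma
Overall: the Infra team 248/1200 = 20.7%, Team Gamma 373/1284 = 29.0% → Team Gamma
Neither sweeps: the Infra team wins 1 of 3 groups, Team Gamma wins 2. Team Gamma wins overall but not every group — no Simpson reversal.

No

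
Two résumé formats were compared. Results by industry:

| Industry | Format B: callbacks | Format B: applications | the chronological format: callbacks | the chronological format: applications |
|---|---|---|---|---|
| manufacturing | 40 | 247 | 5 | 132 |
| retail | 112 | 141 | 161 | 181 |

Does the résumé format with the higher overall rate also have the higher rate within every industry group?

Manufacturing: Format B 40/247 = 16.2%, the chronological format 5/132 = 3.8% → Format B
Retail: Format B 112/141 = 79.4%, the chronological format 161/181 = 89.0% → the chronological format
Overall: Format B 152/388 = 39.2%, the chronological format 166/313 = 53.0% → the chronological format
Neither sweeps: Format B wins 1 of 2 groups, the chronological format wins 1. The chronological format wins overall but not every group — no Simpson reversal.

No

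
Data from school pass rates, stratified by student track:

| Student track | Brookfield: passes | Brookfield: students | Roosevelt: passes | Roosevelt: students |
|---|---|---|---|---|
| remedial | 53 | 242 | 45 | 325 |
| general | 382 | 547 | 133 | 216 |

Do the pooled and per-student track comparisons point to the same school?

Remedial: Brookfield 53/242 = 21.9%, Roosevelt 45/325 = 13.8% → Brookfield
General: Brookfield 382/547 = 69.8%, Roosevelt 133/216 = 61.6% → Brookfield
Overall: Brookfield 435/789 = 55.1%, Roosevelt 178/541 = 32.9% → Brookfield
Brookfield wins overall and in every student group — no reversal.

Yes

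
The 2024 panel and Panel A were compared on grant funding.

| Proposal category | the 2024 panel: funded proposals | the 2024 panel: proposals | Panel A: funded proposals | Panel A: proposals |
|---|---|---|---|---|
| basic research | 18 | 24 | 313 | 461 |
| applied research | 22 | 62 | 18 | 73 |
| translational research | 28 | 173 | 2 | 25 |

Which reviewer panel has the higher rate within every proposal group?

Basic research: the 2024 panel 18/24 = 75.0%, Panel A 313/461 = 67.9% → the 2024 panel
Applied research: the 2024 panel 22/62 = 35.5%, Panel A 18/73 = 24.7% → the 2024 panel
Translational research: the 2024 panel 28/173 = 16.2%, Panel A 2/25 = 8.0% → the 2024 panel
The 2024 panel has the higher rate in all 3 groups.

the 2024 panel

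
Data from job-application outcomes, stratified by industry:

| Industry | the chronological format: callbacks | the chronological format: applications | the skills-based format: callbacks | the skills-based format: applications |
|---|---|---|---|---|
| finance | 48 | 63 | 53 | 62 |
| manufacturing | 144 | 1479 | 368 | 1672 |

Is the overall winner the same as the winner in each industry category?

Yes

Finance: the chronological format 48/63 = 76.2%, the skills-based format 53/62 = 85.5% → the skills-based format
Manufacturing: the chronological format 144/1479 = 9.7%, the skills-based format 368/1672 = 22.0% → the skills-based format
Overall: the chronological format 192/1542 = 12.5%, the skills-based format 421/1734 = 24.3% → the skills-based format
The skills-based format wins overall and in every industry group — no reversal.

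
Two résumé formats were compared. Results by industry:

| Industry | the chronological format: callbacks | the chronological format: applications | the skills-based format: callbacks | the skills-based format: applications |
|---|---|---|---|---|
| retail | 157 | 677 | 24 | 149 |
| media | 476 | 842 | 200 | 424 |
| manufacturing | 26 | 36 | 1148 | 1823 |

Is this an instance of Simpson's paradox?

Retail: the chronological format 157/677 = 23.2%, the skills-based format 24/149 = 16.1% → the chronological format
Media: the chronological format 476/842 = 56.5%, the skills-based format 200/424 = 47.2% → the chronological format
Manufacturing: the chronological format 26/36 = 72.2%, the skills-based format 1148/1823 = 63.0% → the chronological format
Overall: the chronological format 659/1555 = 42.4%, the skills-based format 1372/2396 = 57.3% → the skills-based format
The chronological format wins each industry group but the skills-based format wins overall — the comparison reverses. The chronological format's applications skew toward retail, which has a lower base rate.

Yes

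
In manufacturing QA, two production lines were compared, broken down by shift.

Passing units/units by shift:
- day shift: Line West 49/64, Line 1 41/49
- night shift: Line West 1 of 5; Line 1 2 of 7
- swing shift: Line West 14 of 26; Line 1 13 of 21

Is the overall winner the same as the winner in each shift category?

Day shift: Line West 49/64 = 76.6%, Line 1 41/49 = 83.7% → Line 1
Night shift: Line West 1/5 = 20.0%, Line 1 2/7 = 28.6% → Line 1
Swing shift: Line West 14/26 = 53.8%, Line 1 13/21 = 61.9% → Line 1
Overall: Line West 64/95 = 67.4%, Line 1 56/77 = 72.7% → Line 1
Line 1 wins overall and in every shift group — no reversal.

Yes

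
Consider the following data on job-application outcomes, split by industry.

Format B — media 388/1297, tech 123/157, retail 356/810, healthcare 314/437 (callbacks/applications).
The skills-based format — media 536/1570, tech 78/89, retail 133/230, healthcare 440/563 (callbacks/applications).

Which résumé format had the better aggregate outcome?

Media: Format B 388/1297 = 29.9%, the skills-based format 536/1570 = 34.1% → the skills-based format
Tech: Format B 123/157 = 78.3%, the skills-based format 78/89 = 87.6% → the skills-based format
Retail: Format B 356/810 = 44.0%, the skills-based format 133/230 = 57.8% → the skills-based format
Healthcare: Format B 314/437 = 71.9%, the skills-based format 440/563 = 78.2% → the skills-based format
Overall: Format B 1181/2701 = 43.7%, the skills-based format 1187/2452 = 48.4% → the skills-based format

the skills-based format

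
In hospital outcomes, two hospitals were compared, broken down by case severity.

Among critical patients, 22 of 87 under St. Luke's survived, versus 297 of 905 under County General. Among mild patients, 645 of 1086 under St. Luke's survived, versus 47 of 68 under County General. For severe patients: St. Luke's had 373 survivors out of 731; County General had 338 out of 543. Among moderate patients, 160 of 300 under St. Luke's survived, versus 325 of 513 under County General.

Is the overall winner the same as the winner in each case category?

No

Critical: St. Luke's 22/87 = 25.3%, County General 297/905 = 32.8% → County General
Mild: St. Luke's 645/1086 = 59.4%, County General 47/68 = 69.1% → County General
Severe: St. Luke's 373/731 = 51.0%, County General 338/543 = 62.2% → County General
Moderate: St. Luke's 160/300 = 53.3%, County General 325/513 = 63.4% → County General
Overall: St. Luke's 1200/2204 = 54.4%, County General 1007/2029 = 49.6% → St. Luke's
County General wins each case group but St. Luke's wins overall — the comparison reverses. County General's patients skew toward critical, which has a lower base rate.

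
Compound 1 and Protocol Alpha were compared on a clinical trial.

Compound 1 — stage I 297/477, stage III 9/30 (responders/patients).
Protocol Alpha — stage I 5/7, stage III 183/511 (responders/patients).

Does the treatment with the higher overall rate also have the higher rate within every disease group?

Stage I: Compound 1 297/477 = 62.3%, Protocol Alpha 5/7 = 71.4% → Protocol Alpha
Stage III: Compound 1 9/30 = 30.0%, Protocol Alpha 183/511 = 35.8% → Protocol Alpha
Overall: Compound 1 306/507 = 60.4%, Protocol Alpha 188/518 = 36.3% → Compound 1
Protocol Alpha wins each disease group but Compound 1 wins overall — the comparison reverses. Protocol Alpha's patients skew toward stage III, which has a lower base rate.

No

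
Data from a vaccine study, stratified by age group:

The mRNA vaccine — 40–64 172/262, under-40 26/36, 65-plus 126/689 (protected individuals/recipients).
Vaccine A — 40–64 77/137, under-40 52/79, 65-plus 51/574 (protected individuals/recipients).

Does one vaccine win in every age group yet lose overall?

No

40–64: the mRNA vaccine 172/262 = 65.6%, Vaccine A 77/137 = 56.2% → the mRNA vaccine
Under-40: the mRNA vaccine 26/36 = 72.2%, Vaccine A 52/79 = 65.8% → the mRNA vaccine
65-plus: the mRNA vaccine 126/689 = 18.3%, Vaccine A 51/574 = 8.9% → the mRNA vaccine
Overall: the mRNA vaccine 324/987 = 32.8%, Vaccine A 180/790 = 22.8% → the mRNA vaccine
The mRNA vaccine wins overall and in every age group — no reversal.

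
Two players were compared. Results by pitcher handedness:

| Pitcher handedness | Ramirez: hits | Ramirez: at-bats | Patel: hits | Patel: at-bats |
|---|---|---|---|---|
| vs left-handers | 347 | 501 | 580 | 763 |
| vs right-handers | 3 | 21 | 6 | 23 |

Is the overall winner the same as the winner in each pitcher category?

Vs left-handers: Ramirez 347/501 = 69.3%, Patel 580/763 = 76.0% → Patel
Vs right-handers: Ramirez 3/21 = 14.3%, Patel 6/23 = 26.1% → Patel
Overall: Ramirez 350/522 = 67.0%, Patel 586/786 = 74.6% → Patel
Patel wins overall and in every pitcher group — no reversal.

Yes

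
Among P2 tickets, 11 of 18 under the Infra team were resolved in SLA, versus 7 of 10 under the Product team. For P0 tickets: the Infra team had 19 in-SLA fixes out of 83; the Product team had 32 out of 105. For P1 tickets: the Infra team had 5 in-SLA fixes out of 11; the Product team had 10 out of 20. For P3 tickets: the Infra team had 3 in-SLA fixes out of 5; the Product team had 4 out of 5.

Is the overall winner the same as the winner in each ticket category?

Yes

P2: the Infra team 11/18 = 61.1%, the Product team 7/10 = 70.0% → the Product team
P0: the Infra team 19/83 = 22.9%, the Product team 32/105 = 30.5% → the Product team
P1: the Infra team 5/11 = 45.5%, the Product team 10/20 = 50.0% → the Product team
P3: the Infra team 3/5 = 60.0%, the Product team 4/5 = 80.0% → the Product team
Overall: the Infra team 38/117 = 32.5%, the Product team 53/140 = 37.9% → the Product team
The Product team wins overall and in every ticket group — no reversal.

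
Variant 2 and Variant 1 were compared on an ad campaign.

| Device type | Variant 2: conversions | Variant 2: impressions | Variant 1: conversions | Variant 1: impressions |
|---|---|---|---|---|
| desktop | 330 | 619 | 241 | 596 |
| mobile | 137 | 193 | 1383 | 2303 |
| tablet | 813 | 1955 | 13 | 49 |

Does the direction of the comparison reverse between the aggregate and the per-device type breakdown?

Desktop: Variant 2 330/619 = 53.3%, Variant 1 241/596 = 40.4% → Variant 2
Mobile: Variant 2 137/193 = 71.0%, Variant 1 1383/2303 = 60.1% → Variant 2
Tablet: Variant 2 813/1955 = 41.6%, Variant 1 13/49 = 26.5% → Variant 2
Overall: Variant 2 1280/2767 = 46.3%, Variant 1 1637/2948 = 55.5% → Variant 1
Variant 2 wins each device group but Variant 1 wins overall — the comparison reverses. Variant 2's impressions skew toward tablet, which has a lower base rate.

Yes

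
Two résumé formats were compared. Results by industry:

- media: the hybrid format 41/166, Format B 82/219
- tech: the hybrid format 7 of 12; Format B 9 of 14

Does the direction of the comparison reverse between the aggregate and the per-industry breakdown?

Media: the hybrid format 41/166 = 24.7%, Format B 82/219 = 37.4% → Format B
Tech: the hybrid format 7/12 = 58.3%, Format B 9/14 = 64.3% → Format B
Overall: the hybrid format 48/178 = 27.0%, Format B 91/233 = 39.1% → Format B
Format B wins overall and in every industry group — no reversal.

No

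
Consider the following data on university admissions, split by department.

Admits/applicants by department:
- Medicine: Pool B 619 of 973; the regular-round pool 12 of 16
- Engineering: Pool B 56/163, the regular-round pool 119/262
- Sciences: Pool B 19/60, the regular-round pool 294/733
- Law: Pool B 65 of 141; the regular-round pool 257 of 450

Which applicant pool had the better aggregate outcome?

Pool B

Medicine: Pool B 619/973 = 63.6%, the regular-round pool 12/16 = 75.0% → the regular-round pool
Engineering: Pool B 56/163 = 34.4%, the regular-round pool 119/262 = 45.4% → the regular-round pool
Sciences: Pool B 19/60 = 31.7%, the regular-round pool 294/733 = 40.1% → the regular-round pool
Law: Pool B 65/141 = 46.1%, the regular-round pool 257/450 = 57.1% → the regular-round pool
Overall: Pool B 759/1337 = 56.8%, the regular-round pool 682/1461 = 46.7% → Pool B
(The regular-round pool wins every department group but Pool B wins overall — the regular-round pool's applicants skew toward the low-rate Sciences group.)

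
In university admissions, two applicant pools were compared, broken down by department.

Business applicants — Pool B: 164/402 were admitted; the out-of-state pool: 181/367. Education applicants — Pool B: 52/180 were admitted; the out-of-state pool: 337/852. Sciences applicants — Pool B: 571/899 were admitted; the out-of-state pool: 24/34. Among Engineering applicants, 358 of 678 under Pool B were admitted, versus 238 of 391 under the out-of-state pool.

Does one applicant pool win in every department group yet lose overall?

Yes

Business: Pool B 164/402 = 40.8%, the out-of-state pool 181/367 = 49.3% → the out-of-state pool
Education: Pool B 52/180 = 28.9%, the out-of-state pool 337/852 = 39.6% → the out-of-state pool
Sciences: Pool B 571/899 = 63.5%, the out-of-state pool 24/34 = 70.6% → the out-of-state pool
Engineering: Pool B 358/678 = 52.8%, the out-of-state pool 238/391 = 60.9% → the out-of-state pool
Overall: Pool B 1145/2159 = 53.0%, the out-of-state pool 780/1644 = 47.4% → Pool B
The out-of-state pool wins each department group but Pool B wins overall — the comparison reverses. The out-of-state pool's applicants skew toward Education, which has a lower base rate.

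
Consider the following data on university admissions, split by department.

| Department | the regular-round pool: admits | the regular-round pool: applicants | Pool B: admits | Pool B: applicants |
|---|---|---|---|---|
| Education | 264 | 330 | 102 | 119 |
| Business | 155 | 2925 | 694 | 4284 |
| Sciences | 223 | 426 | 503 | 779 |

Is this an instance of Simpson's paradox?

No

Education: the regular-round pool 264/330 = 80.0%, Pool B 102/119 = 85.7% → Pool B
Business: the regular-round pool 155/2925 = 5.3%, Pool B 694/4284 = 16.2% → Pool B
Sciences: the regular-round pool 223/426 = 52.3%, Pool B 503/779 = 64.6% → Pool B
Overall: the regular-round pool 642/3681 = 17.4%, Pool B 1299/5182 = 25.1% → Pool B
Pool B wins overall and in every department group — no reversal.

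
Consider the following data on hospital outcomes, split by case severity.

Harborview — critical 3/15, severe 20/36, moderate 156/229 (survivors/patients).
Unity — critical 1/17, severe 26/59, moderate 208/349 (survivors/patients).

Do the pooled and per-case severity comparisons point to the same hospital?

Critical: Harborview 3/15 = 20.0%, Unity 1/17 = 5.9% → Harborview
Severe: Harborview 20/36 = 55.6%, Unity 26/59 = 44.1% → Harborview
Moderate: Harborview 156/229 = 68.1%, Unity 208/349 = 59.6% → Harborview
Overall: Harborview 179/280 = 63.9%, Unity 235/425 = 55.3% → Harborview
Harborview wins overall and in every case group — no reversal.

Yes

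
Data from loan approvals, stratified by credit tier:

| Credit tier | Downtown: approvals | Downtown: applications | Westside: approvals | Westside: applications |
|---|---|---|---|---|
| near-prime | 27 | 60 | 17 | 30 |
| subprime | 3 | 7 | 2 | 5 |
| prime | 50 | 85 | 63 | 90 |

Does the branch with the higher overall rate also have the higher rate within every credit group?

Near-prime: Downtown 27/60 = 45.0%, Westside 17/30 = 56.7% → Westside
Subprime: Downtown 3/7 = 42.9%, Westside 2/5 = 40.0% → Downtown
Prime: Downtown 50/85 = 58.8%, Westside 63/90 = 70.0% → Westside
Overall: Downtown 80/152 = 52.6%, Westside 82/125 = 65.6% → Westside
Neither sweeps: Downtown wins 1 of 3 groups, Westside wins 2. Westside wins overall but not every group — no Simpson reversal.

No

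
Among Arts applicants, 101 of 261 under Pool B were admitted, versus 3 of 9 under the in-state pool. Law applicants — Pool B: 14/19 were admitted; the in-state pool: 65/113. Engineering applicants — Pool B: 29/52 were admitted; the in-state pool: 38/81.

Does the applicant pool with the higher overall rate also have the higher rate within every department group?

Arts: Pool B 101/261 = 38.7%, the in-state pool 3/9 = 33.3% → Pool B
Law: Pool B 14/19 = 73.7%, the in-state pool 65/113 = 57.5% → Pool B
Engineering: Pool B 29/52 = 55.8%, the in-state pool 38/81 = 46.9% → Pool B
Overall: Pool B 144/332 = 43.4%, the in-state pool 106/203 = 52.2% → the in-state pool
Pool B wins each department group but the in-state pool wins overall — the comparison reverses. Pool B's applicants skew toward Arts, which has a lower base rate.

No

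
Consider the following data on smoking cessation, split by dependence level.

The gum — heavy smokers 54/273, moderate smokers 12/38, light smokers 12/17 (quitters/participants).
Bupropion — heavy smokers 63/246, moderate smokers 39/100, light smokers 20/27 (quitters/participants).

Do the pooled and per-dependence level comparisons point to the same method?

Yes

Heavy smokers: the gum 54/273 = 19.8%, bupropion 63/246 = 25.6% → bupropion
Moderate smokers: the gum 12/38 = 31.6%, bupropion 39/100 = 39.0% → bupropion
Light smokers: the gum 12/17 = 70.6%, bupropion 20/27 = 74.1% → bupropion
Overall: the gum 78/328 = 23.8%, bupropion 122/373 = 32.7% → bupropion
Bupropion wins overall and in every dependence group — no reversal.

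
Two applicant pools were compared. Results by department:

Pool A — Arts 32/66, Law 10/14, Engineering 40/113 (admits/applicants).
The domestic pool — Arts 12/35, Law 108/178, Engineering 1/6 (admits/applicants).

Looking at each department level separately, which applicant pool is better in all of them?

Pool A

Arts: Pool A 32/66 = 48.5%, the domestic pool 12/35 = 34.3% → Pool A
Law: Pool A 10/14 = 71.4%, the domestic pool 108/178 = 60.7% → Pool A
Engineering: Pool A 40/113 = 35.4%, the domestic pool 1/6 = 16.7% → Pool A
Pool A has the higher rate in all 3 groups.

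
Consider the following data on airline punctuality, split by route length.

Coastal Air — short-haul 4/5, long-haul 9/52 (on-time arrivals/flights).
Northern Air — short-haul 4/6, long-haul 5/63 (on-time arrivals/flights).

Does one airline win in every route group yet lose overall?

No

Short-haul: Coastal Air 4/5 = 80.0%, Northern Air 4/6 = 66.7% → Coastal Air
Long-haul: Coastal Air 9/52 = 17.3%, Northern Air 5/63 = 7.9% → Coastal Air
Overall: Coastal Air 13/57 = 22.8%, Northern Air 9/69 = 13.0% → Coastal Air
Coastal Air wins overall and in every route group — no reversal.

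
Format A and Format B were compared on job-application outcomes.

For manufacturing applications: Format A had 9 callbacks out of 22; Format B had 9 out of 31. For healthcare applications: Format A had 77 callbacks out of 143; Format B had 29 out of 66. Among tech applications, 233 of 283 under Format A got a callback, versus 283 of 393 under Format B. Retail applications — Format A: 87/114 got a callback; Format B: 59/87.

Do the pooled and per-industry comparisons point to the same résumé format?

Yes

Manufacturing: Format A 9/22 = 40.9%, Format B 9/31 = 29.0% → Format A
Healthcare: Format A 77/143 = 53.8%, Format B 29/66 = 43.9% → Format A
Tech: Format A 233/283 = 82.3%, Format B 283/393 = 72.0% → Format A
Retail: Format A 87/114 = 76.3%, Format B 59/87 = 67.8% → Format A
Overall: Format A 406/562 = 72.2%, Format B 380/577 = 65.9% → Format A
Format A wins overall and in every industry group — no reversal.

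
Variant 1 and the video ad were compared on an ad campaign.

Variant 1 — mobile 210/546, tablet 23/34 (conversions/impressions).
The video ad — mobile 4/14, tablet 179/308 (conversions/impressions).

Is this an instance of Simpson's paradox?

Yes

Mobile: Variant 1 210/546 = 38.5%, the video ad 4/14 = 28.6% → Variant 1
Tablet: Variant 1 23/34 = 67.6%, the video ad 179/308 = 58.1% → Variant 1
Overall: Variant 1 233/580 = 40.2%, the video ad 183/322 = 56.8% → the video ad
Variant 1 wins each device group but the video ad wins overall — the comparison reverses. Variant 1's impressions skew toward mobile, which has a lower base rate.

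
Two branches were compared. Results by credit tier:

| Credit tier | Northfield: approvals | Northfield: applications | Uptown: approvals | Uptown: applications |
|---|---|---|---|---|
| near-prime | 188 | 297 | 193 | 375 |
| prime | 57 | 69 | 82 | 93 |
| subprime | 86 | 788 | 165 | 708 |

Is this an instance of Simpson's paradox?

No

Near-prime: Northfield 188/297 = 63.3%, Uptown 193/375 = 51.5% → Northfield
Prime: Northfield 57/69 = 82.6%, Uptown 82/93 = 88.2% → Uptown
Subprime: Northfield 86/788 = 10.9%, Uptown 165/708 = 23.3% → Uptown
Overall: Northfield 331/1154 = 28.7%, Uptown 440/1176 = 37.4% → Uptown
Neither sweeps: Northfield wins 1 of 3 groups, Uptown wins 2. Uptown wins overall but not every group — no Simpson reversal.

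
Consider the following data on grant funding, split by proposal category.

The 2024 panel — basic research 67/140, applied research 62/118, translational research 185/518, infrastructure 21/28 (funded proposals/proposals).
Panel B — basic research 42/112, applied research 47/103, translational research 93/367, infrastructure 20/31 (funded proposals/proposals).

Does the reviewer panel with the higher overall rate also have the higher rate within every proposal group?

Yes

Basic research: the 2024 panel 67/140 = 47.9%, Panel B 42/112 = 37.5% → the 2024 panel
Applied research: the 2024 panel 62/118 = 52.5%, Panel B 47/103 = 45.6% → the 2024 panel
Translational research: the 2024 panel 185/518 = 35.7%, Panel B 93/367 = 25.3% → the 2024 panel
Infrastructure: the 2024 panel 21/28 = 75.0%, Panel B 20/31 = 64.5% → the 2024 panel
Overall: the 2024 panel 335/804 = 41.7%, Panel B 202/613 = 33.0% → the 2024 panel
The 2024 panel wins overall and in every proposal group — no reversal.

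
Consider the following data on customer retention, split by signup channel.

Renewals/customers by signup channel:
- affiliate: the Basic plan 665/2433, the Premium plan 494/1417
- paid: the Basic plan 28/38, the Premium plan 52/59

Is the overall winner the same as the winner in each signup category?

Yes

Affiliate: the Basic plan 665/2433 = 27.3%, the Premium plan 494/1417 = 34.9% → the Premium plan
Paid: the Basic plan 28/38 = 73.7%, the Premium plan 52/59 = 88.1% → the Premium plan
Overall: the Basic plan 693/2471 = 28.0%, the Premium plan 546/1476 = 37.0% → the Premium plan
The Premium plan wins overall and in every signup group — no reversal.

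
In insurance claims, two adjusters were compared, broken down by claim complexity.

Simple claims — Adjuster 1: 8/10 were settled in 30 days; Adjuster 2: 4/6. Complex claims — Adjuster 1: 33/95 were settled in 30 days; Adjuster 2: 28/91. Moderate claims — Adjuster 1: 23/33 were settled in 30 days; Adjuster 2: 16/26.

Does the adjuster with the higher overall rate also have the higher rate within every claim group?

Yes

Simple: Adjuster 1 8/10 = 80.0%, Adjuster 2 4/6 = 66.7% → Adjuster 1
Complex: Adjuster 1 33/95 = 34.7%, Adjuster 2 28/91 = 30.8% → Adjuster 1
Moderate: Adjuster 1 23/33 = 69.7%, Adjuster 2 16/26 = 61.5% → Adjuster 1
Overall: Adjuster 1 64/138 = 46.4%, Adjuster 2 48/123 = 39.0% → Adjuster 1
Adjuster 1 wins overall and in every claim group — no reversal.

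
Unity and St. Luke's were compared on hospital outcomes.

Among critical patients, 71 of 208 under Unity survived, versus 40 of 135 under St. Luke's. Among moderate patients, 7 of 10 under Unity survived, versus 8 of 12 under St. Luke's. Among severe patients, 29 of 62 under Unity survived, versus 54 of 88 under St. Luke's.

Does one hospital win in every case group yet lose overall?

Critical: Unity 71/208 = 34.1%, St. Luke's 40/135 = 29.6% → Unity
Moderate: Unity 7/10 = 70.0%, St. Luke's 8/12 = 66.7% → Unity
Severe: Unity 29/62 = 46.8%, St. Luke's 54/88 = 61.4% → St. Luke's
Overall: Unity 107/280 = 38.2%, St. Luke's 102/235 = 43.4% → St. Luke's
Neither sweeps: Unity wins 2 of 3 groups, St. Luke's wins 1. St. Luke's wins overall but not every group — no Simpson reversal.

No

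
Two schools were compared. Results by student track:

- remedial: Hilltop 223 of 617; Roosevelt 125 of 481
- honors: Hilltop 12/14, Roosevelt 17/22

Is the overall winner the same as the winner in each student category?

Remedial: Hilltop 223/617 = 36.1%, Roosevelt 125/481 = 26.0% → Hilltop
Honors: Hilltop 12/14 = 85.7%, Roosevelt 17/22 = 77.3% → Hilltop
Overall: Hilltop 235/631 = 37.2%, Roosevelt 142/503 = 28.2% → Hilltop
Hilltop wins overall and in every student group — no reversal.

Yes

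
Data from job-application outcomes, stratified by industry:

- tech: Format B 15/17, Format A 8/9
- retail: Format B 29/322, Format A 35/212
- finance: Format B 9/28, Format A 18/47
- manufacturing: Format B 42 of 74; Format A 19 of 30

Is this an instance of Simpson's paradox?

Tech: Format B 15/17 = 88.2%, Format A 8/9 = 88.9% → Format A
Retail: Format B 29/322 = 9.0%, Format A 35/212 = 16.5% → Format A
Finance: Format B 9/28 = 32.1%, Format A 18/47 = 38.3% → Format A
Manufacturing: Format B 42/74 = 56.8%, Format A 19/30 = 63.3% → Format A
Overall: Format B 95/441 = 21.5%, Format A 80/298 = 26.8% → Format A
Format A wins overall and in every industry group — no reversal.

No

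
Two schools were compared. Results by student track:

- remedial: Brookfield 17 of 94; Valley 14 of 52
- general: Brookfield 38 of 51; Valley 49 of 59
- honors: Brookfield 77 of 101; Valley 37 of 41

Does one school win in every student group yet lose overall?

No

Remedial: Brookfield 17/94 = 18.1%, Valley 14/52 = 26.9% → Valley
General: Brookfield 38/51 = 74.5%, Valley 49/59 = 83.1% → Valley
Honors: Brookfield 77/101 = 76.2%, Valley 37/41 = 90.2% → Valley
Overall: Brookfield 132/246 = 53.7%, Valley 100/152 = 65.8% → Valley
Valley wins overall and in every student group — no reversal.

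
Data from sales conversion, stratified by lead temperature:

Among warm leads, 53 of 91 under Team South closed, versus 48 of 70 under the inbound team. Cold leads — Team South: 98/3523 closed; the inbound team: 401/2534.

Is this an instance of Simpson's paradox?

No

Warm: Team South 53/91 = 58.2%, the inbound team 48/70 = 68.6% → the inbound team
Cold: Team South 98/3523 = 2.8%, the inbound team 401/2534 = 15.8% → the inbound team
Overall: Team South 151/3614 = 4.2%, the inbound team 449/2604 = 17.2% → the inbound team
The inbound team wins overall and in every lead group — no reversal.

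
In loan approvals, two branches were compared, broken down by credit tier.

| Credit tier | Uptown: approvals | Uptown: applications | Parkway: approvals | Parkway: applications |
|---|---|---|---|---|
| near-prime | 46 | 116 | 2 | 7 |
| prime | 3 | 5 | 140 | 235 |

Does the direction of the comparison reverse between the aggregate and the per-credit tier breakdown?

Yes

Near-prime: Uptown 46/116 = 39.7%, Parkway 2/7 = 28.6% → Uptown
Prime: Uptown 3/5 = 60.0%, Parkway 140/235 = 59.6% → Uptown
Overall: Uptown 49/121 = 40.5%, Parkway 142/242 = 58.7% → Parkway
Uptown wins each credit group but Parkway wins overall — the comparison reverses. Uptown's applications skew toward near-prime, which has a lower base rate.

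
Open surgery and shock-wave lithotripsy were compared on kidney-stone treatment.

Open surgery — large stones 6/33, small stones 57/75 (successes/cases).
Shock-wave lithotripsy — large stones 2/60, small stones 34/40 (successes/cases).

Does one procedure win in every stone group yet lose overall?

Large stones: open surgery 6/33 = 18.2%, shock-wave lithotripsy 2/60 = 3.3% → open surgery
Small stones: open surgery 57/75 = 76.0%, shock-wave lithotripsy 34/40 = 85.0% → shock-wave lithotripsy
Overall: open surgery 63/108 = 58.3%, shock-wave lithotripsy 36/100 = 36.0% → open surgery
Neither sweeps: open surgery wins 1 of 2 groups, shock-wave lithotripsy wins 1. Open surgery wins overall but not every group — no Simpson reversal.

No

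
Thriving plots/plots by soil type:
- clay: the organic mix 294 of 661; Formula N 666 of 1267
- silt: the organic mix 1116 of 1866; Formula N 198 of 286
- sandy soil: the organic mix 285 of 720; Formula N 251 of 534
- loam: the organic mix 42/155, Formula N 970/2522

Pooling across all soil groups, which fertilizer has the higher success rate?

Clay: the organic mix 294/661 = 44.5%, Formula N 666/1267 = 52.6% → Formula N
Silt: the organic mix 1116/1866 = 59.8%, Formula N 198/286 = 69.2% → Formula N
Sandy soil: the organic mix 285/720 = 39.6%, Formula N 251/534 = 47.0% → Formula N
Loam: the organic mix 42/155 = 27.1%, Formula N 970/2522 = 38.5% → Formula N
Overall: the organic mix 1737/3402 = 51.1%, Formula N 2085/4609 = 45.2% → the organic mix
(Formula N wins every soil group but the organic mix wins overall — Formula N's plots skew toward the low-rate loam group.)

the organic mix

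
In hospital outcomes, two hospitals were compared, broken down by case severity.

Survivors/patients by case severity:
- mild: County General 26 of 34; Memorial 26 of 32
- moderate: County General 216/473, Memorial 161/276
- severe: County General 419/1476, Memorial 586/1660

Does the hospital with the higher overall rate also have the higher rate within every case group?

Yes

Mild: County General 26/34 = 76.5%, Memorial 26/32 = 81.2% → Memorial
Moderate: County General 216/473 = 45.7%, Memorial 161/276 = 58.3% → Memorial
Severe: County General 419/1476 = 28.4%, Memorial 586/1660 = 35.3% → Memorial
Overall: County General 661/1983 = 33.3%, Memorial 773/1968 = 39.3% → Memorial
Memorial wins overall and in every case group — no reversal.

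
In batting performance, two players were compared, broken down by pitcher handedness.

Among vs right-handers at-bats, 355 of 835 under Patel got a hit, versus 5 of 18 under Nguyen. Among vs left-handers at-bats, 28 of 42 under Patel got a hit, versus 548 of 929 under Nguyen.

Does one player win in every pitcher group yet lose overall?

Yes

Vs right-handers: Patel 355/835 = 42.5%, Nguyen 5/18 = 27.8% → Patel
Vs left-handers: Patel 28/42 = 66.7%, Nguyen 548/929 = 59.0% → Patel
Overall: Patel 383/877 = 43.7%, Nguyen 553/947 = 58.4% → Nguyen
Patel wins each pitcher group but Nguyen wins overall — the comparison reverses. Patel's at-bats skew toward vs right-handers, which has a lower base rate.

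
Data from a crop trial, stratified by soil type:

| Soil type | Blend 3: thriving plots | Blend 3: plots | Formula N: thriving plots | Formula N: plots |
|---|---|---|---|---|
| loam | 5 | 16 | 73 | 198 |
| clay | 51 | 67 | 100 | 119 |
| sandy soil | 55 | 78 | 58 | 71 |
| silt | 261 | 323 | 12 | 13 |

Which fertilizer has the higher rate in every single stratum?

Loam: Blend 3 5/16 = 31.2%, Formula N 73/198 = 36.9% → Formula N
Clay: Blend 3 51/67 = 76.1%, Formula N 100/119 = 84.0% → Formula N
Sandy soil: Blend 3 55/78 = 70.5%, Formula N 58/71 = 81.7% → Formula N
Silt: Blend 3 261/323 = 80.8%, Formula N 12/13 = 92.3% → Formula N
Formula N has the higher rate in all 4 groups.

Formula N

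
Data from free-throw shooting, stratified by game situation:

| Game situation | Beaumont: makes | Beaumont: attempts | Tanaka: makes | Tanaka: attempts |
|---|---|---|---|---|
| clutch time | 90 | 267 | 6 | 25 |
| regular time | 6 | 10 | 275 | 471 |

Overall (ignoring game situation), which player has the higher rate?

Clutch time: Beaumont 90/267 = 33.7%, Tanaka 6/25 = 24.0% → Beaumont
Regular time: Beaumont 6/10 = 60.0%, Tanaka 275/471 = 58.4% → Beaumont
Overall: Beaumont 96/277 = 34.7%, Tanaka 281/496 = 56.7% → Tanaka
(Beaumont wins every game group but Tanaka wins overall — Beaumont's attempts skew toward the low-rate clutch time group.)

Tanaka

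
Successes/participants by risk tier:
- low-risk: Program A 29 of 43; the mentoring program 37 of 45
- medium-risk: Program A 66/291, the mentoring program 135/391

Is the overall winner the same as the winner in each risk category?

Yes

Low-risk: Program A 29/43 = 67.4%, the mentoring program 37/45 = 82.2% → the mentoring program
Medium-risk: Program A 66/291 = 22.7%, the mentoring program 135/391 = 34.5% → the mentoring program
Overall: Program A 95/334 = 28.4%, the mentoring program 172/436 = 39.4% → the mentoring program
The mentoring program wins overall and in every risk group — no reversal.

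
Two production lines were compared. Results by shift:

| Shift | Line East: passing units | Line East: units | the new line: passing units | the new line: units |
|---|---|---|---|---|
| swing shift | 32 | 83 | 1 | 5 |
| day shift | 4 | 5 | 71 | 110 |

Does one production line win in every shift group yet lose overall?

Swing shift: Line East 32/83 = 38.6%, the new line 1/5 = 20.0% → Line East
Day shift: Line East 4/5 = 80.0%, the new line 71/110 = 64.5% → Line East
Overall: Line East 36/88 = 40.9%, the new line 72/115 = 62.6% → the new line
Line East wins each shift group but the new line wins overall — the comparison reverses. Line East's units skew toward swing shift, which has a lower base rate.

Yes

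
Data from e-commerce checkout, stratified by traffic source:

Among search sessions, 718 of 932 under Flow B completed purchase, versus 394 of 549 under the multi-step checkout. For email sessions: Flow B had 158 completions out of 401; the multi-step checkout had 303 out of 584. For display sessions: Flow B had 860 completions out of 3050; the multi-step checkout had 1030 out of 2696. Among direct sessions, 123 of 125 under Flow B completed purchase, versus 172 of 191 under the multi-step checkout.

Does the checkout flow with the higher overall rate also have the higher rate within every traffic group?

No

Search: Flow B 718/932 = 77.0%, the multi-step checkout 394/549 = 71.8% → Flow B
Email: Flow B 158/401 = 39.4%, the multi-step checkout 303/584 = 51.9% → the multi-step checkout
Display: Flow B 860/3050 = 28.2%, the multi-step checkout 1030/2696 = 38.2% → the multi-step checkout
Direct: Flow B 123/125 = 98.4%, the multi-step checkout 172/191 = 90.1% → Flow B
Overall: Flow B 1859/4508 = 41.2%, the multi-step checkout 1899/4020 = 47.2% → the multi-step checkout
Neither sweeps: Flow B wins 2 of 4 groups, the multi-step checkout wins 2. The multi-step checkout wins overall but not every group — no Simpson reversal.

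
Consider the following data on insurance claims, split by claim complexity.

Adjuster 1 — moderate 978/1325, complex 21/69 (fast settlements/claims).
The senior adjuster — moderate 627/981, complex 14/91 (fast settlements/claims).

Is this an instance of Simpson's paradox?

Moderate: Adjuster 1 978/1325 = 73.8%, the senior adjuster 627/981 = 63.9% → Adjuster 1
Complex: Adjuster 1 21/69 = 30.4%, the senior adjuster 14/91 = 15.4% → Adjuster 1
Overall: Adjuster 1 999/1394 = 71.7%, the senior adjuster 641/1072 = 59.8% → Adjuster 1
Adjuster 1 wins overall and in every claim group — no reversal.

No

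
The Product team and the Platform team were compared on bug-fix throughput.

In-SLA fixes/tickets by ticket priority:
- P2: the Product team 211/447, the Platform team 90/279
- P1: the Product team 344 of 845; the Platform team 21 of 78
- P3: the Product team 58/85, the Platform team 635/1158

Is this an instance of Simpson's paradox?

P2: the Product team 211/447 = 47.2%, the Platform team 90/279 = 32.3% → the Product team
P1: the Product team 344/845 = 40.7%, the Platform team 21/78 = 26.9% → the Product team
P3: the Product team 58/85 = 68.2%, the Platform team 635/1158 = 54.8% → the Product team
Overall: the Product team 613/1377 = 44.5%, the Platform team 746/1515 = 49.2% → the Platform team
The Product team wins each ticket group but the Platform team wins overall — the comparison reverses. The Product team's tickets skew toward P1, which has a lower base rate.

Yes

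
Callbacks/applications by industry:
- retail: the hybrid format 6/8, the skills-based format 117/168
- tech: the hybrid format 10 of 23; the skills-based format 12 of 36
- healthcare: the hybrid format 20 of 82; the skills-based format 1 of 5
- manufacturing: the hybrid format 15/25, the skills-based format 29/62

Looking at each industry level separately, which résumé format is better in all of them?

Retail: the hybrid format 6/8 = 75.0%, the skills-based format 117/168 = 69.6% → the hybrid format
Tech: the hybrid format 10/23 = 43.5%, the skills-based format 12/36 = 33.3% → the hybrid format
Healthcare: the hybrid format 20/82 = 24.4%, the skills-based format 1/5 = 20.0% → the hybrid format
Manufacturing: the hybrid format 15/25 = 60.0%, the skills-based format 29/62 = 46.8% → the hybrid format
The hybrid format has the higher rate in all 4 groups.

the hybrid format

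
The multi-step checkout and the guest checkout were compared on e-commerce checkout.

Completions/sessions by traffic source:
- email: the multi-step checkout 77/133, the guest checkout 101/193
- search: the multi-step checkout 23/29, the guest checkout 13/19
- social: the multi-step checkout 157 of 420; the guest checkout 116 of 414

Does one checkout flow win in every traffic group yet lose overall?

Email: the multi-step checkout 77/133 = 57.9%, the guest checkout 101/193 = 52.3% → the multi-step checkout
Search: the multi-step checkout 23/29 = 79.3%, the guest checkout 13/19 = 68.4% → the multi-step checkout
Social: the multi-step checkout 157/420 = 37.4%, the guest checkout 116/414 = 28.0% → the multi-step checkout
Overall: the multi-step checkout 257/582 = 44.2%, the guest checkout 230/626 = 36.7% → the multi-step checkout
The multi-step checkout wins overall and in every traffic group — no reversal.

No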